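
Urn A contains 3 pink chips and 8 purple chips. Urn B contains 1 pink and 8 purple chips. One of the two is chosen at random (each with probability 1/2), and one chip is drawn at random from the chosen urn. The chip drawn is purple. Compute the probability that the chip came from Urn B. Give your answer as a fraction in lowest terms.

P(purple | Urn A) = 8/11; P(purple | Urn B) = 8/9.
P(purple) = 1/2·8/11 + 1/2·8/9 = 80/99.
By Bayes' rule, P(Urn B | purple) = 4/9 / 80/99 = 11/20 ≈ 0.5500.

11/20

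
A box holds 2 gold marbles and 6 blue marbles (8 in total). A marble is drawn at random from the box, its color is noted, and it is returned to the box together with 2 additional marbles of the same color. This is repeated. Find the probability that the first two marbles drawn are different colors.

Either blue then gold, or gold then blue; after the first draw the total is 10.
P = (6/8)·(2/10) + (2/8)·(6/10) = 3/10 ≈ 0.3000.

3/10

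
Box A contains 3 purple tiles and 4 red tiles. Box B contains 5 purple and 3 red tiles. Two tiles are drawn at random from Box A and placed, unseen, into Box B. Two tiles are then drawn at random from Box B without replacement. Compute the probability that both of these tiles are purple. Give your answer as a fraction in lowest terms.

Condition on how many of the transferred tiles are purple (from Box A: 3 purple of 7; then Box B has 10 total).
  0 purple: C(3,0)C(4,2)/C(7,2) = 2/7; then P = C(5,2)/C(10,2) = 2/9
  1 purple: C(3,1)C(4,1)/C(7,2) = 4/7; then P = C(6,2)/C(10,2) = 1/3
  2 purple: C(3,2)C(4,0)/C(7,2) = 1/7; then P = C(7,2)/C(10,2) = 7/15
P(both purple) = 101/315 ≈ 0.3206.

101/315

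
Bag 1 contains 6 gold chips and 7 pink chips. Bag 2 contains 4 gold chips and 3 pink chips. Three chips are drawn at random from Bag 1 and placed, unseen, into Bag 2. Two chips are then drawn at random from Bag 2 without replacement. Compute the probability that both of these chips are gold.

Condition on how many of the transferred chips are gold (from Bag 1: 6 gold of 13; then Bag 2 has 10 total).
  0 gold: C(6,0)C(7,3)/C(13,3) = 35/286; then P = C(4,2)/C(10,2) = 2/15
  1 gold: C(6,1)C(7,2)/C(13,3) = 63/143; then P = C(5,2)/C(10,2) = 2/9
  2 gold: C(6,2)C(7,1)/C(13,3) = 105/286; then P = C(6,2)/C(10,2) = 1/3
  3 gold: C(6,3)C(7,0)/C(13,3) = 10/143; then P = C(7,2)/C(10,2) = 7/15
P(both gold) = 7/26 ≈ 0.2692.

7/26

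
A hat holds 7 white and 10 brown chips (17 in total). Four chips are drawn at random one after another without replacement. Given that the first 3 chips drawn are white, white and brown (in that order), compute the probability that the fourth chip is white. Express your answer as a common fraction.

5/14

After removing 2 white, 1 brown, the hat has 5 white out of 14 remaining.
P(fourth is white | given) = 5/14 ≈ 0.3571.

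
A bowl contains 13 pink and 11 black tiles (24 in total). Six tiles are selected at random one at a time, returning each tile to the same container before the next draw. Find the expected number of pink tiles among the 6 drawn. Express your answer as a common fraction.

By linearity of expectation, E[X] = Σ P(draw i is pink); each independent draw has P(pink) = 13/24.
E[X] = 6 · 13/24 = 13/4 ≈ 3.2500.

13/4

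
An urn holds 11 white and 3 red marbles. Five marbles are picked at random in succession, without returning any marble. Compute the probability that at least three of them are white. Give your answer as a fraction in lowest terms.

Sum the hypergeometric tail for j = 3,…,5 white marbles.
Favorable = C(11,3)·C(3,2) + C(11,4)·C(3,1) + C(11,5)·C(3,0) = 1947; total = C(14,5) = 2002.
P = 1947/2002 = 177/182 ≈ 0.9725.

177/182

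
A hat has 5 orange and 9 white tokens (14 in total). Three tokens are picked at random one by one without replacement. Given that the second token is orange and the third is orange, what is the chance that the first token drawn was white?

P(first=white and the second token is orange and the third is orange) = (9/14)·(5/13)·(4/12) = 15/182.
P(E) = Σ over first color = 5/182 + 15/182 = 10/91.
By Bayes, P(first=white | E) = 15/182 / 10/91 = 3/4 ≈ 0.7500.

3/4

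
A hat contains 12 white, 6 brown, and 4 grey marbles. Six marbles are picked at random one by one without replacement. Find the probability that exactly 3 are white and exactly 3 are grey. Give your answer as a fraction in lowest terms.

80/6783

Unordered draws without replacement: count favorable combinations over C(22,6).
Favorable = C(12,3) · C(6,0) · C(4,3) = 880; total = C(22,6) = 74613.
P = 880/74613 = 80/6783 ≈ 0.0118.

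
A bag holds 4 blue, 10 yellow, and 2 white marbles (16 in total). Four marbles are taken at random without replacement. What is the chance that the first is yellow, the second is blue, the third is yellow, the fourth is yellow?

6/91

Multiply the conditional probability of each draw in order, without replacement, so each draw removes one from its color and from the total.
P = (10/16) · (4/15) · (9/14) · (8/13) = 6/91 ≈ 0.0659.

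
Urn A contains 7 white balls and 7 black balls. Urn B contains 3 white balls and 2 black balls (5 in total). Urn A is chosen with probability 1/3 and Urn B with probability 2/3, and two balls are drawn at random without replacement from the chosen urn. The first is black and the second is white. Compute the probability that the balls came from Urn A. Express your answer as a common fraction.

35/113

P(E | Urn A) = 7/26; P(E | Urn B) = 3/10.
P(E) = 1/3·7/26 + 2/3·3/10 = 113/390.
By Bayes' rule, P(Urn A | E) = 7/78 / 113/390 = 35/113 ≈ 0.3097.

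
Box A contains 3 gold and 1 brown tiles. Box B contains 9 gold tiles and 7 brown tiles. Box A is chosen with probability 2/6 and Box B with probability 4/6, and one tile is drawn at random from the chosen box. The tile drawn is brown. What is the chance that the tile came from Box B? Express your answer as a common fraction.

7/9

P(brown | Box A) = 1/4; P(brown | Box B) = 7/16.
P(brown) = 1/3·1/4 + 2/3·7/16 = 3/8.
By Bayes' rule, P(Box B | brown) = 7/24 / 3/8 = 7/9 ≈ 0.7778.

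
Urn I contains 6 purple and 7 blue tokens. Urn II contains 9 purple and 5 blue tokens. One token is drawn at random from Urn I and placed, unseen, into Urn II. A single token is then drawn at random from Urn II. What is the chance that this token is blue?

Condition on how many of the transferred tokens are blue (from Urn I: 7 blue of 13; then Urn II has 15 total).
  0 blue: C(7,0)C(6,1)/C(13,1) = 6/13; then P = 5/15
  1 blue: C(7,1)C(6,0)/C(13,1) = 7/13; then P = 6/15
P(blue from Urn II) = 24/65 ≈ 0.3692.

24/65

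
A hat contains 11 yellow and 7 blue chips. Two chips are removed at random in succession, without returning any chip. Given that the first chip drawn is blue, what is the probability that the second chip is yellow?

After removing 1 blue, the hat has 11 yellow out of 17 remaining.
P(second is yellow | given) = 11/17 ≈ 0.6471.

11/17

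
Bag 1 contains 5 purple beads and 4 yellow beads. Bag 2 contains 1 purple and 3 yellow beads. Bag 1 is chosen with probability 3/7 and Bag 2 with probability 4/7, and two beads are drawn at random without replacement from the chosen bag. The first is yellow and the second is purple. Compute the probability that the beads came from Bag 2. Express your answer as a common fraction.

6/11

P(E | Bag 1) = 5/18; P(E | Bag 2) = 1/4.
P(E) = 3/7·5/18 + 4/7·1/4 = 11/42.
By Bayes' rule, P(Bag 2 | E) = 1/7 / 11/42 = 6/11 ≈ 0.5455.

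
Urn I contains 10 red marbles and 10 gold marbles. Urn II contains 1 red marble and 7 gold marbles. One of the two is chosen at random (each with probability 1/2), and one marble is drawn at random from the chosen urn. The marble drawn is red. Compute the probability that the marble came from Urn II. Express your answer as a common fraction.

1/5

P(red | Urn I) = 1/2; P(red | Urn II) = 1/8.
P(red) = 1/2·1/2 + 1/2·1/8 = 5/16.
By Bayes' rule, P(Urn II | red) = 1/16 / 5/16 = 1/5 ≈ 0.2000.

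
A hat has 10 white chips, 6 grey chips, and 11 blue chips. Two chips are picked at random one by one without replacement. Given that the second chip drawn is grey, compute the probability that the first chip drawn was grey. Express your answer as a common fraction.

5/26

P(first=grey and the second chip drawn is grey) = (6/27)·(5/26) = 5/117.
P(the second chip drawn is grey) = Σ over first color = 10/117 + 5/117 + 11/117 = 2/9.
By Bayes, P(first=grey | the second chip drawn is grey) = 5/117 / 2/9 = 5/26 ≈ 0.1923.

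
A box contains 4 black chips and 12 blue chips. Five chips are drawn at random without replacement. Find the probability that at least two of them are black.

Sum the hypergeometric tail for j = 2,…,4 black chips.
Favorable = C(4,2)·C(12,3) + C(4,3)·C(12,2) + C(4,4)·C(12,1) = 1596; total = C(16,5) = 4368.
P = 1596/4368 = 19/52 ≈ 0.3654.

19/52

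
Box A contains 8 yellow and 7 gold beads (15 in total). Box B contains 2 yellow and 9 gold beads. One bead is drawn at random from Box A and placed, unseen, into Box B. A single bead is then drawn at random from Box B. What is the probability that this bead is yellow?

19/90

Condition on how many of the transferred beads are yellow (from Box A: 8 yellow of 15; then Box B has 12 total).
  0 yellow: C(8,0)C(7,1)/C(15,1) = 7/15; then P = 2/12
  1 yellow: C(8,1)C(7,0)/C(15,1) = 8/15; then P = 3/12
P(yellow from Box B) = 19/90 ≈ 0.2111.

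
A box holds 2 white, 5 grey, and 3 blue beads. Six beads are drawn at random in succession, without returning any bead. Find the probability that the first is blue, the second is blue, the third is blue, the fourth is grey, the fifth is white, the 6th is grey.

1/630

Multiply the conditional probability of each draw in order, without replacement, so each draw removes one from its color and from the total.
P = (3/10) · (2/9) · (1/8) · (5/7) · (2/6) · (4/5) = 1/630 ≈ 0.0016.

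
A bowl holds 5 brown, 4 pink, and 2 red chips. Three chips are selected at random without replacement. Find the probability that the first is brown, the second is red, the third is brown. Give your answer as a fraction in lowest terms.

4/99

Multiply the conditional probability of each draw in order, without replacement, so each draw removes one from its color and from the total.
P = (5/11) · (2/10) · (4/9) = 4/99 ≈ 0.0404.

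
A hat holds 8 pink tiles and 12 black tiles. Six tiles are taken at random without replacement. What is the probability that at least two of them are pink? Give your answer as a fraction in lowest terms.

525/646

Sum the hypergeometric tail for j = 2,…,6 pink tiles.
Favorable = C(8,2)·C(12,4) + C(8,3)·C(12,3) + C(8,4)·C(12,2) + C(8,5)·C(12,1) + C(8,6)·C(12,0) = 31500; total = C(20,6) = 38760.
P = 31500/38760 = 525/646 ≈ 0.8127.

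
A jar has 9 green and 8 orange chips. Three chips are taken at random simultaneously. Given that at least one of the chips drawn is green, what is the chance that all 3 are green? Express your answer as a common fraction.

P(all 3 green) = C(9,3)/C(17,3) = 21/170; P(at least one green) = 1 − C(8,3)/C(17,3) = 78/85.
Since 'all 3 green' ⊆ 'at least one green', P(all 3 | at least one) = 21/170 / 78/85 = 7/52 ≈ 0.1346.

7/52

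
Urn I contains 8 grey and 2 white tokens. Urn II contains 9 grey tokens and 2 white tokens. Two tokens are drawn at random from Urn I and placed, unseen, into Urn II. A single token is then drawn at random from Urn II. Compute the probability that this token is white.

12/65

Condition on how many of the transferred tokens are white (from Urn I: 2 white of 10; then Urn II has 13 total).
  0 white: C(2,0)C(8,2)/C(10,2) = 28/45; then P = 2/13
  1 white: C(2,1)C(8,1)/C(10,2) = 16/45; then P = 3/13
  2 white: C(2,2)C(8,0)/C(10,2) = 1/45; then P = 4/13
P(white from Urn II) = 12/65 ≈ 0.1846.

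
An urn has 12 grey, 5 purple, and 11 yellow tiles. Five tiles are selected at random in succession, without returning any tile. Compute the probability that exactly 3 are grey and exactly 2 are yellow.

Unordered draws without replacement: count favorable combinations over C(28,5).
Favorable = C(12,3) · C(5,0) · C(11,2) = 12100; total = C(28,5) = 98280.
P = 12100/98280 = 605/4914 ≈ 0.1231.

605/4914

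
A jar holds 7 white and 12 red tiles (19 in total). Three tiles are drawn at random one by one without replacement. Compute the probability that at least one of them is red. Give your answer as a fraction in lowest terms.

Use the complement: P(at least one red) = 1 − P(no red).
P(none) = C(7,3)/C(19,3) = 35/969.
So P = 1 − 35/969 = 934/969 ≈ 0.9639.

934/969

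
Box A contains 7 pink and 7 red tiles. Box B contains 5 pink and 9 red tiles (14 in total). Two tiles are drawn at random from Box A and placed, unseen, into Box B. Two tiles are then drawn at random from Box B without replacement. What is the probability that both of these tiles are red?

49/130

Condition on how many of the transferred tiles are red (from Box A: 7 red of 14; then Box B has 16 total).
  0 red: C(7,0)C(7,2)/C(14,2) = 3/13; then P = C(9,2)/C(16,2) = 3/10
  1 red: C(7,1)C(7,1)/C(14,2) = 7/13; then P = C(10,2)/C(16,2) = 3/8
  2 red: C(7,2)C(7,0)/C(14,2) = 3/13; then P = C(11,2)/C(16,2) = 11/24
P(both red) = 49/130 ≈ 0.3769.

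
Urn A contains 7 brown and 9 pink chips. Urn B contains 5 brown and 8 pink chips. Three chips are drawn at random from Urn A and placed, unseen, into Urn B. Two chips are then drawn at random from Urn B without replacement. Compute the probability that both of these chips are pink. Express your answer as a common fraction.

Condition on how many of the transferred chips are pink (from Urn A: 9 pink of 16; then Urn B has 16 total).
  0 pink: C(9,0)C(7,3)/C(16,3) = 1/16; then P = C(8,2)/C(16,2) = 7/30
  1 pink: C(9,1)C(7,2)/C(16,3) = 27/80; then P = C(9,2)/C(16,2) = 3/10
  2 pink: C(9,2)C(7,1)/C(16,3) = 9/20; then P = C(10,2)/C(16,2) = 3/8
  3 pink: C(9,3)C(7,0)/C(16,3) = 3/20; then P = C(11,2)/C(16,2) = 11/24
P(both pink) = 53/150 ≈ 0.3533.

53/150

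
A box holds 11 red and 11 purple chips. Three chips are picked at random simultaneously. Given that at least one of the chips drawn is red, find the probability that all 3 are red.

3/25

P(all 3 red) = C(11,3)/C(22,3) = 3/28; P(at least one red) = 1 − C(11,3)/C(22,3) = 25/28.
Since 'all 3 red' ⊆ 'at least one red', P(all 3 | at least one) = 3/28 / 25/28 = 3/25 ≈ 0.1200.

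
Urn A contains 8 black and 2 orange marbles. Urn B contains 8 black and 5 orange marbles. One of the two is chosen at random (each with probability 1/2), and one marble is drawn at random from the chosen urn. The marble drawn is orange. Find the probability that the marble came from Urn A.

13/38

P(orange | Urn A) = 1/5; P(orange | Urn B) = 5/13.
P(orange) = 1/2·1/5 + 1/2·5/13 = 19/65.
By Bayes' rule, P(Urn A | orange) = 1/10 / 19/65 = 13/38 ≈ 0.3421.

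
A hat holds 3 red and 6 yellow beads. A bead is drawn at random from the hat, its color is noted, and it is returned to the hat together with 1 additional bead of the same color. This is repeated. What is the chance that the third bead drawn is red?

Sum over the four possibilities for the first two draws (red/not-red each), tracking how the red count and total change by +1 per draw.
P(third is red) = 1/3 ≈ 0.3333. (In a Pólya urn every draw has the same marginal probability 3/9.)

1/3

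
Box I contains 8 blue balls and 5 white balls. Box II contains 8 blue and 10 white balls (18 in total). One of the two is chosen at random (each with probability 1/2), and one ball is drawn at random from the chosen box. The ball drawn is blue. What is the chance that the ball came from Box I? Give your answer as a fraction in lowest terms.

P(blue | Box I) = 8/13; P(blue | Box II) = 4/9.
P(blue) = 1/2·8/13 + 1/2·4/9 = 62/117.
By Bayes' rule, P(Box I | blue) = 4/13 / 62/117 = 18/31 ≈ 0.5806.

18/31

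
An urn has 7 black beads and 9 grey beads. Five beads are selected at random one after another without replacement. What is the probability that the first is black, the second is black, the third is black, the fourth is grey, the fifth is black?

3/208

Multiply the conditional probability of each draw in order, without replacement, so each draw removes one from its color and from the total.
P = (7/16) · (6/15) · (5/14) · (9/13) · (4/12) = 3/208 ≈ 0.0144.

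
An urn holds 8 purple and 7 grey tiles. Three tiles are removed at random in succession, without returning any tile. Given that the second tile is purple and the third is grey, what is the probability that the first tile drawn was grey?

P(first=grey and the second tile is purple and the third is grey) = (7/15)·(8/14)·(6/13) = 8/65.
P(E) = Σ over first color = 28/195 + 8/65 = 4/15.
By Bayes, P(first=grey | E) = 8/65 / 4/15 = 6/13 ≈ 0.4615.

6/13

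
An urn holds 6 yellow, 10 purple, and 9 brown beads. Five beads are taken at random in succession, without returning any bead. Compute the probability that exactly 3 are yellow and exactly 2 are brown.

Unordered draws without replacement: count favorable combinations over C(25,5).
Favorable = C(6,3) · C(10,0) · C(9,2) = 720; total = C(25,5) = 53130.
P = 720/53130 = 24/1771 ≈ 0.0136.

24/1771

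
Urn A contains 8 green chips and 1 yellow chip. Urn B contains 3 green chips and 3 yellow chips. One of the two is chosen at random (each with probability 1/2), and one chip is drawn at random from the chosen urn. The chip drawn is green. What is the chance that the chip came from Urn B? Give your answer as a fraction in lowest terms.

9/25

P(green | Urn A) = 8/9; P(green | Urn B) = 1/2.
P(green) = 1/2·8/9 + 1/2·1/2 = 25/36.
By Bayes' rule, P(Urn B | green) = 1/4 / 25/36 = 9/25 ≈ 0.3600.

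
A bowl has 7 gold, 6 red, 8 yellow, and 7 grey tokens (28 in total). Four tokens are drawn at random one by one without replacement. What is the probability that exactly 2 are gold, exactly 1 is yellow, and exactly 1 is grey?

56/975

Unordered draws without replacement: count favorable combinations over C(28,4).
Favorable = C(7,2) · C(6,0) · C(8,1) · C(7,1) = 1176; total = C(28,4) = 20475.
P = 1176/20475 = 56/975 ≈ 0.0574.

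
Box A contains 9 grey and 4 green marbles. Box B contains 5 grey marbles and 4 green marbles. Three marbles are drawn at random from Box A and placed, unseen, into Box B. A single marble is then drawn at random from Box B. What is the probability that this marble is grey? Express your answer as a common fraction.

23/39

Condition on how many of the transferred marbles are grey (from Box A: 9 grey of 13; then Box B has 12 total).
  0 grey: C(9,0)C(4,3)/C(13,3) = 2/143; then P = 5/12
  1 grey: C(9,1)C(4,2)/C(13,3) = 27/143; then P = 6/12
  2 grey: C(9,2)C(4,1)/C(13,3) = 72/143; then P = 7/12
  3 grey: C(9,3)C(4,0)/C(13,3) = 42/143; then P = 8/12
P(grey from Box B) = 23/39 ≈ 0.5897.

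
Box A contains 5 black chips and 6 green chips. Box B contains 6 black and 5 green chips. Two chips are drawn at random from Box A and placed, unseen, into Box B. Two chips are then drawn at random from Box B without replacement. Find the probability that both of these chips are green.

173/858

Condition on how many of the transferred chips are green (from Box A: 6 green of 11; then Box B has 13 total).
  0 green: C(6,0)C(5,2)/C(11,2) = 2/11; then P = C(5,2)/C(13,2) = 5/39
  1 green: C(6,1)C(5,1)/C(11,2) = 6/11; then P = C(6,2)/C(13,2) = 5/26
  2 green: C(6,2)C(5,0)/C(11,2) = 3/11; then P = C(7,2)/C(13,2) = 7/26
P(both green) = 173/858 ≈ 0.2016.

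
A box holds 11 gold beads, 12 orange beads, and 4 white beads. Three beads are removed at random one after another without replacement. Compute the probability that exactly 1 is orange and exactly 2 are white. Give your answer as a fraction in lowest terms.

8/325

Unordered draws without replacement: count favorable combinations over C(27,3).
Favorable = C(11,0) · C(12,1) · C(4,2) = 72; total = C(27,3) = 2925.
P = 72/2925 = 8/325 ≈ 0.0246.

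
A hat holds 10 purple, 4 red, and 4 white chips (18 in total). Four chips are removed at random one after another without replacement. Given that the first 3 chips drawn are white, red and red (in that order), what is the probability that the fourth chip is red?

After removing 2 red, 1 white, the hat has 2 red out of 15 remaining.
P(fourth is red | given) = 2/15 ≈ 0.1333.

2/15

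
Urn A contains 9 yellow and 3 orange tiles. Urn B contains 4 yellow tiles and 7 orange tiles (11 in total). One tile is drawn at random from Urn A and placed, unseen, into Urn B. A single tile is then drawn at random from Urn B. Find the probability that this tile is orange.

29/48

Condition on how many of the transferred tiles are orange (from Urn A: 3 orange of 12; then Urn B has 12 total).
  0 orange: C(3,0)C(9,1)/C(12,1) = 3/4; then P = 7/12
  1 orange: C(3,1)C(9,0)/C(12,1) = 1/4; then P = 8/12
P(orange from Urn B) = 29/48 ≈ 0.6042.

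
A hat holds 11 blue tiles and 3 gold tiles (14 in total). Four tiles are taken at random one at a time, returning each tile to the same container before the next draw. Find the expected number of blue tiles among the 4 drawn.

22/7

By linearity of expectation, E[X] = Σ P(draw i is blue); each independent draw has P(blue) = 11/14.
E[X] = 4 · 11/14 = 22/7 ≈ 3.1429.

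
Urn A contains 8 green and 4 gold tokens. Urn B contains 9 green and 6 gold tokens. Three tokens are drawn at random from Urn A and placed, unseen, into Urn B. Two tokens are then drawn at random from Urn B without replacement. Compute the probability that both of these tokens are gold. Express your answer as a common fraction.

26/187

Condition on how many of the transferred tokens are gold (from Urn A: 4 gold of 12; then Urn B has 18 total).
  0 gold: C(4,0)C(8,3)/C(12,3) = 14/55; then P = C(6,2)/C(18,2) = 5/51
  1 gold: C(4,1)C(8,2)/C(12,3) = 28/55; then P = C(7,2)/C(18,2) = 7/51
  2 gold: C(4,2)C(8,1)/C(12,3) = 12/55; then P = C(8,2)/C(18,2) = 28/153
  3 gold: C(4,3)C(8,0)/C(12,3) = 1/55; then P = C(9,2)/C(18,2) = 4/17
P(both gold) = 26/187 ≈ 0.1390.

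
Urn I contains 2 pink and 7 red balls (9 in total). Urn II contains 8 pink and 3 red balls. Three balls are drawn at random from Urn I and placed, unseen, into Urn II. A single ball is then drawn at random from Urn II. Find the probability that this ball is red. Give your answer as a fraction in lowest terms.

Condition on how many of the transferred balls are red (from Urn I: 7 red of 9; then Urn II has 14 total).
  1 red: C(7,1)C(2,2)/C(9,3) = 1/12; then P = 4/14
  2 red: C(7,2)C(2,1)/C(9,3) = 1/2; then P = 5/14
  3 red: C(7,3)C(2,0)/C(9,3) = 5/12; then P = 6/14
P(red from Urn II) = 8/21 ≈ 0.3810.

8/21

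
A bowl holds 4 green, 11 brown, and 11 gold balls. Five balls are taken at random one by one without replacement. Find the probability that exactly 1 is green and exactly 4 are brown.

6/299

Unordered draws without replacement: count favorable combinations over C(26,5).
Favorable = C(4,1) · C(11,4) · C(11,0) = 1320; total = C(26,5) = 65780.
P = 1320/65780 = 6/299 ≈ 0.0201.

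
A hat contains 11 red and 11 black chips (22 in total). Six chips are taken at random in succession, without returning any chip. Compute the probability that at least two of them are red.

299/323

Sum the hypergeometric tail for j = 2,…,6 red chips.
Favorable = C(11,2)·C(11,4) + C(11,3)·C(11,3) + C(11,4)·C(11,2) + C(11,5)·C(11,1) + C(11,6)·C(11,0) = 69069; total = C(22,6) = 74613.
P = 69069/74613 = 299/323 ≈ 0.9257.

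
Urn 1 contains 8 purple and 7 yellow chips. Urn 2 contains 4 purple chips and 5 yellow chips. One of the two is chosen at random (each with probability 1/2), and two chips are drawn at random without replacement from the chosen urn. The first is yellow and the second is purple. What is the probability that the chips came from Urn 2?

25/49

P(E | Urn 1) = 4/15; P(E | Urn 2) = 5/18.
P(E) = 1/2·4/15 + 1/2·5/18 = 49/180.
By Bayes' rule, P(Urn 2 | E) = 5/36 / 49/180 = 25/49 ≈ 0.5102.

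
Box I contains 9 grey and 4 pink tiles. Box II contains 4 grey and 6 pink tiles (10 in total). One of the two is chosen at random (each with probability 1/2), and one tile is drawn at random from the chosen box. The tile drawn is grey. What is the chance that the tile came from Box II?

P(grey | Box I) = 9/13; P(grey | Box II) = 2/5.
P(grey) = 1/2·9/13 + 1/2·2/5 = 71/130.
By Bayes' rule, P(Box II | grey) = 1/5 / 71/130 = 26/71 ≈ 0.3662.

26/71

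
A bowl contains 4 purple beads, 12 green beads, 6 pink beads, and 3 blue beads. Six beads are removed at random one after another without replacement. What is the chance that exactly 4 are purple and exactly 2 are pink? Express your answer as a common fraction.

Unordered draws without replacement: count favorable combinations over C(25,6).
Favorable = C(4,4) · C(12,0) · C(6,2) · C(3,0) = 15; total = C(25,6) = 177100.
P = 15/177100 = 3/35420 ≈ 0.0001.

3/35420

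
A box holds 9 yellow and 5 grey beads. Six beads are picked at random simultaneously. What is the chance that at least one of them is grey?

139/143

Use the complement: P(at least one grey) = 1 − P(no grey).
P(none) = C(9,6)/C(14,6) = 84/3003.
So P = 1 − 84/3003 = 139/143 ≈ 0.9720.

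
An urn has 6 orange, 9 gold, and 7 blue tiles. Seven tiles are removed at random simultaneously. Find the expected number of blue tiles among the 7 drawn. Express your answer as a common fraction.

By linearity of expectation, E[X] = Σ P(draw i is blue); by symmetry each draw (even without replacement) has P(blue) = 7/22.
E[X] = 7 · 7/22 = 49/22 ≈ 2.2273.

49/22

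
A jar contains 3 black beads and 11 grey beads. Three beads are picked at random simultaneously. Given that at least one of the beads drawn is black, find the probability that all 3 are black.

P(all 3 black) = C(3,3)/C(14,3) = 1/364; P(at least one black) = 1 − C(11,3)/C(14,3) = 199/364.
Since 'all 3 black' ⊆ 'at least one black', P(all 3 | at least one) = 1/364 / 199/364 = 1/199 ≈ 0.0050.

1/199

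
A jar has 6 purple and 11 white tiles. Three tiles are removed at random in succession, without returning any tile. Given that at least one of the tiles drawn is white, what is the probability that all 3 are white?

1/4

P(all 3 white) = C(11,3)/C(17,3) = 33/136; P(at least one white) = 1 − C(6,3)/C(17,3) = 33/34.
Since 'all 3 white' ⊆ 'at least one white', P(all 3 | at least one) = 33/136 / 33/34 = 1/4 ≈ 0.2500.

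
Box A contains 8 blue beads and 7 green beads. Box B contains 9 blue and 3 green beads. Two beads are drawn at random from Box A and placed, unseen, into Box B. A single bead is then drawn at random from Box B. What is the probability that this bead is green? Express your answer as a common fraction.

59/210

Condition on how many of the transferred beads are green (from Box A: 7 green of 15; then Box B has 14 total).
  0 green: C(7,0)C(8,2)/C(15,2) = 4/15; then P = 3/14
  1 green: C(7,1)C(8,1)/C(15,2) = 8/15; then P = 4/14
  2 green: C(7,2)C(8,0)/C(15,2) = 1/5; then P = 5/14
P(green from Box B) = 59/210 ≈ 0.2810.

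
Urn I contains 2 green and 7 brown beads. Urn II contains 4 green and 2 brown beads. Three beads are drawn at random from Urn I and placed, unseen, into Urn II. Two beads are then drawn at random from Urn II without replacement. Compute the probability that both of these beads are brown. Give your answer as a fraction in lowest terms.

89/432

Condition on how many of the transferred beads are brown (from Urn I: 7 brown of 9; then Urn II has 9 total).
  1 brown: C(7,1)C(2,2)/C(9,3) = 1/12; then P = C(3,2)/C(9,2) = 1/12
  2 brown: C(7,2)C(2,1)/C(9,3) = 1/2; then P = C(4,2)/C(9,2) = 1/6
  3 brown: C(7,3)C(2,0)/C(9,3) = 5/12; then P = C(5,2)/C(9,2) = 5/18
P(both brown) = 89/432 ≈ 0.2060.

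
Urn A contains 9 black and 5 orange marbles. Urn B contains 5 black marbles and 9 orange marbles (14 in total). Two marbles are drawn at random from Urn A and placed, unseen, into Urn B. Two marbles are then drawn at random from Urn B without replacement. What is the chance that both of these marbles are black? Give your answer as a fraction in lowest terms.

1531/10920

Condition on how many of the transferred marbles are black (from Urn A: 9 black of 14; then Urn B has 16 total).
  0 black: C(9,0)C(5,2)/C(14,2) = 10/91; then P = C(5,2)/C(16,2) = 1/12
  1 black: C(9,1)C(5,1)/C(14,2) = 45/91; then P = C(6,2)/C(16,2) = 1/8
  2 black: C(9,2)C(5,0)/C(14,2) = 36/91; then P = C(7,2)/C(16,2) = 7/40
P(both black) = 1531/10920 ≈ 0.1402.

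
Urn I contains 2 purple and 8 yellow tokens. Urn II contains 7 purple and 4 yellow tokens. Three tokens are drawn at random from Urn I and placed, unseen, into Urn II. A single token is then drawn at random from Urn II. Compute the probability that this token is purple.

Condition on how many of the transferred tokens are purple (from Urn I: 2 purple of 10; then Urn II has 14 total).
  0 purple: C(2,0)C(8,3)/C(10,3) = 7/15; then P = 7/14
  1 purple: C(2,1)C(8,2)/C(10,3) = 7/15; then P = 8/14
  2 purple: C(2,2)C(8,1)/C(10,3) = 1/15; then P = 9/14
P(purple from Urn II) = 19/35 ≈ 0.5429.

19/35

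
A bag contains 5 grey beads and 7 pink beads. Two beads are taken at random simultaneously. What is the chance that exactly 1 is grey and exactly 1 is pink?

35/66

Unordered draws without replacement: count favorable combinations over C(12,2).
Favorable = C(5,1) · C(7,1) = 35; total = C(12,2) = 66.
P = 35/66 = 35/66 ≈ 0.5303.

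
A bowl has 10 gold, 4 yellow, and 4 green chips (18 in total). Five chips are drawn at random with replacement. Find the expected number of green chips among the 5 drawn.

10/9

By linearity of expectation, E[X] = Σ P(draw i is green); each independent draw has P(green) = 4/18.
E[X] = 5 · 4/18 = 10/9 ≈ 1.1111.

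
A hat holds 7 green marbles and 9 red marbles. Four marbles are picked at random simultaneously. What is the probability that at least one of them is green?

121/130

Use the complement: P(at least one green) = 1 − P(no green).
P(none) = C(9,4)/C(16,4) = 126/1820.
So P = 1 − 126/1820 = 121/130 ≈ 0.9308.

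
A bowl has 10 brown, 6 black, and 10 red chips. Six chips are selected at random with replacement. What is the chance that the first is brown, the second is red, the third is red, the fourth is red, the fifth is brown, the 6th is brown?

15625/4826809

Multiply the conditional probability of each draw in order, with replacement (the composition resets each draw).
P = (10/26) · (10/26) · (10/26) · (10/26) · (10/26) · (10/26) = 15625/4826809 ≈ 0.0032.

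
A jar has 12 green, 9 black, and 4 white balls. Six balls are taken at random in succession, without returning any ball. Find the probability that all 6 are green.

Unordered draws without replacement: count favorable combinations over C(25,6).
Favorable = C(12,6) · C(9,0) · C(4,0) = 924; total = C(25,6) = 177100.
P = 924/177100 = 3/575 ≈ 0.0052.

3/575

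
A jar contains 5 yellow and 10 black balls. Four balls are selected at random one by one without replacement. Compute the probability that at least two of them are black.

Sum the hypergeometric tail for j = 2,…,4 black balls.
Favorable = C(10,2)·C(5,2) + C(10,3)·C(5,1) + C(10,4)·C(5,0) = 1260; total = C(15,4) = 1365.
P = 1260/1365 = 12/13 ≈ 0.9231.

12/13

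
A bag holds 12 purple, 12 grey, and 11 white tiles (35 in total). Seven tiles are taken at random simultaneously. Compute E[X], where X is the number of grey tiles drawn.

12/5

By linearity of expectation, E[X] = Σ P(draw i is grey); by symmetry each draw (even without replacement) has P(grey) = 12/35.
E[X] = 7 · 12/35 = 12/5 ≈ 2.4000.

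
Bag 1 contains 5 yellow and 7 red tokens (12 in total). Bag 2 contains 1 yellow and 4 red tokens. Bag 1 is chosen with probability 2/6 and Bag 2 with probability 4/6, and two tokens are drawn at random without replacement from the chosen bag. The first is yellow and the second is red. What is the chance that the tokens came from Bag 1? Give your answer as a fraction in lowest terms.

175/439

P(E | Bag 1) = 35/132; P(E | Bag 2) = 1/5.
P(E) = 1/3·35/132 + 2/3·1/5 = 439/1980.
By Bayes' rule, P(Bag 1 | E) = 35/396 / 439/1980 = 175/439 ≈ 0.3986.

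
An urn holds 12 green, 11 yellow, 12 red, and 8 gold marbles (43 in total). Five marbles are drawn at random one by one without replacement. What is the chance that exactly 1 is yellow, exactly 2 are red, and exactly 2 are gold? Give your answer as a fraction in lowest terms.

484/22919

Unordered draws without replacement: count favorable combinations over C(43,5).
Favorable = C(12,0) · C(11,1) · C(12,2) · C(8,2) = 20328; total = C(43,5) = 962598.
P = 20328/962598 = 484/22919 ≈ 0.0211.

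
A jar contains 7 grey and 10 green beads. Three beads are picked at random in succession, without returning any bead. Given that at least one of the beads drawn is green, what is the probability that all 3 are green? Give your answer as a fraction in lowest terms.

P(all 3 green) = C(10,3)/C(17,3) = 3/17; P(at least one green) = 1 − C(7,3)/C(17,3) = 129/136.
Since 'all 3 green' ⊆ 'at least one green', P(all 3 | at least one) = 3/17 / 129/136 = 8/43 ≈ 0.1860.

8/43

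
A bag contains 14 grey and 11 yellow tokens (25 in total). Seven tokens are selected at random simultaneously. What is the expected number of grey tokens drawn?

By linearity of expectation, E[X] = Σ P(draw i is grey); by symmetry each draw (even without replacement) has P(grey) = 14/25.
E[X] = 7 · 14/25 = 98/25 ≈ 3.9200.

98/25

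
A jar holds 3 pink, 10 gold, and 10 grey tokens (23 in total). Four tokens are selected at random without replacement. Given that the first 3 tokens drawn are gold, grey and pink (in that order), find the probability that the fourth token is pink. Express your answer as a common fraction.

1/10

After removing 1 pink, 1 gold, 1 grey, the jar has 2 pink out of 20 remaining.
P(fourth is pink | given) = 2/20 = 1/10 ≈ 0.1000.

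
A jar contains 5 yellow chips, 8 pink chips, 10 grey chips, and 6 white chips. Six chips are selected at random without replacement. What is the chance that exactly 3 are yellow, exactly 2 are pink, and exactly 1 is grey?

20/3393

Unordered draws without replacement: count favorable combinations over C(29,6).
Favorable = C(5,3) · C(8,2) · C(10,1) · C(6,0) = 2800; total = C(29,6) = 475020.
P = 2800/475020 = 20/3393 ≈ 0.0059.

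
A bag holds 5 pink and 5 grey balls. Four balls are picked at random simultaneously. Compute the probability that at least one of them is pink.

Use the complement: P(at least one pink) = 1 − P(no pink).
P(none) = C(5,4)/C(10,4) = 5/210.
So P = 1 − 5/210 = 41/42 ≈ 0.9762.

41/42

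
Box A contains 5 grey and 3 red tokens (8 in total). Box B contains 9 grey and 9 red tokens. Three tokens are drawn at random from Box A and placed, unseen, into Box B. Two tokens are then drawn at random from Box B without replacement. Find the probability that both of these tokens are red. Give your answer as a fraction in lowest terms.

867/3920

Condition on how many of the transferred tokens are red (from Box A: 3 red of 8; then Box B has 21 total).
  0 red: C(3,0)C(5,3)/C(8,3) = 5/28; then P = C(9,2)/C(21,2) = 6/35
  1 red: C(3,1)C(5,2)/C(8,3) = 15/28; then P = C(10,2)/C(21,2) = 3/14
  2 red: C(3,2)C(5,1)/C(8,3) = 15/56; then P = C(11,2)/C(21,2) = 11/42
  3 red: C(3,3)C(5,0)/C(8,3) = 1/56; then P = C(12,2)/C(21,2) = 11/35
P(both red) = 867/3920 ≈ 0.2212.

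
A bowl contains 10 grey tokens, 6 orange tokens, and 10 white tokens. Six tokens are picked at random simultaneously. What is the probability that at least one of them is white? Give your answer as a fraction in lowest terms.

Use the complement: P(at least one white) = 1 − P(no white).
P(none) = C(16,6)/C(26,6) = 8008/230230.
So P = 1 − 8008/230230 = 111/115 ≈ 0.9652.

111/115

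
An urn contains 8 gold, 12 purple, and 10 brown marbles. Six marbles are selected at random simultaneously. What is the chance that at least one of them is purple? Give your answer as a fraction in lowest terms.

2107/2175

Use the complement: P(at least one purple) = 1 − P(no purple).
P(none) = C(18,6)/C(30,6) = 18564/593775.
So P = 1 − 18564/593775 = 2107/2175 ≈ 0.9687.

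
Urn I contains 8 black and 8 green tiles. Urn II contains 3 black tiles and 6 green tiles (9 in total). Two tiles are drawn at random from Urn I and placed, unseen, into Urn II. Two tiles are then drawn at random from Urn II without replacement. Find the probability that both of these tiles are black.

Condition on how many of the transferred tiles are black (from Urn I: 8 black of 16; then Urn II has 11 total).
  0 black: C(8,0)C(8,2)/C(16,2) = 7/30; then P = C(3,2)/C(11,2) = 3/55
  1 black: C(8,1)C(8,1)/C(16,2) = 8/15; then P = C(4,2)/C(11,2) = 6/55
  2 black: C(8,2)C(8,0)/C(16,2) = 7/30; then P = C(5,2)/C(11,2) = 2/11
P(both black) = 17/150 ≈ 0.1133.

17/150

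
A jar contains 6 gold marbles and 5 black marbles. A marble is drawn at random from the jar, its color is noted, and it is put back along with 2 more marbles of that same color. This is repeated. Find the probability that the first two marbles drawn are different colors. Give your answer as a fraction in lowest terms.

60/143

Either black then gold, or gold then black; after the first draw the total is 13.
P = (5/11)·(6/13) + (6/11)·(5/13) = 60/143 ≈ 0.4196.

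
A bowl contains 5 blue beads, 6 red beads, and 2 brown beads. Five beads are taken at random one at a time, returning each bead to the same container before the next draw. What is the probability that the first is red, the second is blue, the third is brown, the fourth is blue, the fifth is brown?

Multiply the conditional probability of each draw in order, with replacement (the composition resets each draw).
P = (6/13) · (5/13) · (2/13) · (5/13) · (2/13) = 600/371293 ≈ 0.0016.

600/371293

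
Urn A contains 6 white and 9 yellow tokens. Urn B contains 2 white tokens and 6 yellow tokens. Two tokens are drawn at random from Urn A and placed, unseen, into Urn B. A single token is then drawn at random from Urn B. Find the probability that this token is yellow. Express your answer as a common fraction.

18/25

Condition on how many of the transferred tokens are yellow (from Urn A: 9 yellow of 15; then Urn B has 10 total).
  0 yellow: C(9,0)C(6,2)/C(15,2) = 1/7; then P = 6/10
  1 yellow: C(9,1)C(6,1)/C(15,2) = 18/35; then P = 7/10
  2 yellow: C(9,2)C(6,0)/C(15,2) = 12/35; then P = 8/10
P(yellow from Urn B) = 18/25 ≈ 0.7200.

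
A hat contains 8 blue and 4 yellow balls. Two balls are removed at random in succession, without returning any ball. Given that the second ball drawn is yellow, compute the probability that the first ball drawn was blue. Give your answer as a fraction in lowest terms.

P(first=blue and the second ball drawn is yellow) = (8/12)·(4/11) = 8/33.
P(the second ball drawn is yellow) = Σ over first color = 8/33 + 1/11 = 1/3.
By Bayes, P(first=blue | the second ball drawn is yellow) = 8/33 / 1/3 = 8/11 ≈ 0.7273.

8/11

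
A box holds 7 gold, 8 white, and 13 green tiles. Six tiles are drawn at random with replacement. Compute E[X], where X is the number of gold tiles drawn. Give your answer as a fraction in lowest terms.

3/2

By linearity of expectation, E[X] = Σ P(draw i is gold); each independent draw has P(gold) = 7/28.
E[X] = 6 · 7/28 = 3/2 ≈ 1.5000.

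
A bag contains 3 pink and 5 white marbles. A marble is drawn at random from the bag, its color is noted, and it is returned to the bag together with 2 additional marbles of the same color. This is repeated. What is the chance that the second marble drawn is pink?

3/8

Condition on the first draw. If first is pink (prob 3/8), second-pink has prob (5)/(10); if not (prob 5/8), it has prob 3/(10).
P = (3/8)·(5/10) + (5/8)·(3/10) = 3/8 ≈ 0.3750.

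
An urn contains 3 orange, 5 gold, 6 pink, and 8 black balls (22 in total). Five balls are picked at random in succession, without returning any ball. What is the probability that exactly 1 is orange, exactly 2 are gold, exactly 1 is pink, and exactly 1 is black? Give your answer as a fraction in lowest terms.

80/1463

Unordered draws without replacement: count favorable combinations over C(22,5).
Favorable = C(3,1) · C(5,2) · C(6,1) · C(8,1) = 1440; total = C(22,5) = 26334.
P = 1440/26334 = 80/1463 ≈ 0.0547.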